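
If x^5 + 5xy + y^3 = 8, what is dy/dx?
Take d/dx of both sides. Since y is implicitly a function of x, the chain rule attaches a y' = dy/dx factor whenever we differentiate through y.

Set F(x, y) = (left side) − (right side), so the curve is F = 0. Differentiating each term of F:
  d/dx[x^5] = 5x^4
  d/dx[5xy] = 5x·y' + 5y
  d/dx[y^3] = 3y^2·y'
  d/dx[-8] = 0

Collecting, the y'-free part is the partial derivative in x and the y' coefficient is the partial derivative in y:
  ∂F/∂x = 5x^4 + 5y
  ∂F/∂y = 5x + 3y^2

so d/dx[F(x, y(x))] = ∂F/∂x + (∂F/∂y)·y' = 0. Rearranging,
  dy/dx = -(∂F/∂x)/(∂F/∂y) = -(5x^4 + 5y)/(5x + 3y^2) = 5(-x^4 - y)/(5x + 3y^2)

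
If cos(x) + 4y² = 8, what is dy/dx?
Apply d/dx to both sides, remembering that y depends on x. Each occurrence of y therefore brings in a y' = dy/dx via the chain rule.

With F(x, y) equal to the left-hand side minus the right, differentiate F term by term:
  d/dx[4y^2] = 8y·y'
  d/dx[cos(x)] = -sin(x)
  d/dx[-8] = 0
Adding these up, d/dx[F] = 0 becomes
  (-sin(x)) + (8y)·y' = 0,
so isolating y',
  dy/dx = -(-sin(x))/(8y) = sin(x)/(8y)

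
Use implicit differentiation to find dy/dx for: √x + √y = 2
Apply d/dx to both sides, remembering that y depends on x. Each occurrence of y therefore brings in a y' = dy/dx via the chain rule.

With F(x, y) equal to the left-hand side minus the right, differentiate F term by term:
  d/dx[√(x)] = 1/(2√(x))
  d/dx[√(y)] = y'/(2√(y))
  d/dx[-2] = 0
Adding these up, d/dx[F] = 0 becomes
  (1/(2√(x))) + (1/(2√(y)))·y' = 0,
so isolating y',
  dy/dx = -(1/(2√(x)))/(1/(2√(y))) = -√(y)/√(x)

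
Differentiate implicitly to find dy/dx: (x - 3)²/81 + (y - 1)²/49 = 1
Take d/dx of both sides. Since y is implicitly a function of x, the chain rule attaches a y' = dy/dx factor whenever we differentiate through y.

Set F(x, y) = (left side) − (right side), so the curve is F = 0. Differentiating each term of F:
  d/dx[(x - 3)^2/81] = 2x/81 - 2/27
  d/dx[(y - 1)^2/49] = 2·y'(y - 1)/49
  d/dx[-1] = 0

Collecting, the y'-free part is the partial derivative in x and the y' coefficient is the partial derivative in y:
  ∂F/∂x = 2x/81 - 2/27
  ∂F/∂y = 2y/49 - 2/49

so d/dx[F(x, y(x))] = ∂F/∂x + (∂F/∂y)·y' = 0. Rearranging,
  dy/dx = -(∂F/∂x)/(∂F/∂y) = -(2x/81 - 2/27)/(2y/49 - 2/49)
        = -(2(x - 3)/81)/(2(y - 1)/49) = 49(3 - x)/(81(y - 1))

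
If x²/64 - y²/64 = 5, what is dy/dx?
Differentiate both sides with respect to x, treating y as y(x). By the chain rule, any term containing y contributes a factor of y' = dy/dx when we differentiate it.

Move every term to one side and write the relation as F(x, y) = 0. Term by term,
  d/dx[x^2/64] = x/32
  d/dx[-y^2/64] = -y·y'/32
  d/dx[-5] = 0

The pieces without y' make up ∂F/∂x and the coefficient of y' is ∂F/∂y:
  ∂F/∂x = x/32,
  ∂F/∂y = -y/32.

Since d/dx[F] = ∂F/∂x + (∂F/∂y)·y' = 0, solve for y':
  (∂F/∂y)·y' = -∂F/∂x
  dy/dx = -(∂F/∂x)/(∂F/∂y) = -(x/32)/(-y/32) = x/y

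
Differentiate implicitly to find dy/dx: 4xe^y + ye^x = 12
Differentiate both sides with respect to x, treating y as y(x). By the chain rule, any term containing y contributes a factor of y' = dy/dx when we differentiate it.

Move every term to one side and write the relation as F(x, y) = 0. Term by term,
  d/dx[4x·e^(y)] = 4x·y'·e^(y) + 4e^(y)
  d/dx[y·e^(x)] = y·e^(x) + y'·e^(x)
  d/dx[-12] = 0

The pieces without y' make up ∂F/∂x and the coefficient of y' is ∂F/∂y:
  ∂F/∂x = y·e^(x) + 4e^(y),
  ∂F/∂y = 4x·e^(y) + e^(x).

Since d/dx[F] = ∂F/∂x + (∂F/∂y)·y' = 0, solve for y':
  (∂F/∂y)·y' = -∂F/∂x
  dy/dx = -(∂F/∂x)/(∂F/∂y) = -(y·e^(x) + 4e^(y))/(4x·e^(y) + e^(x)) = (-y·e^(x) - 4e^(y))/(4x·e^(y) + e^(x))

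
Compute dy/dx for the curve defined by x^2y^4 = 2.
Take d/dx of both sides. Since y is implicitly a function of x, the chain rule attaches a y' = dy/dx factor whenever we differentiate through y.

Set F(x, y) = (left side) − (right side), so the curve is F = 0. Differentiating each term of F:
  d/dx[x^2y^4] = 4x^2y^3·y' + 2xy^4
  d/dx[-2] = 0

Collecting, the y'-free part is the partial derivative in x and the y' coefficient is the partial derivative in y:
  ∂F/∂x = 2xy^4
  ∂F/∂y = 4x^2y^3

so d/dx[F(x, y(x))] = ∂F/∂x + (∂F/∂y)·y' = 0. Rearranging,
  dy/dx = -(∂F/∂x)/(∂F/∂y) = -(2xy^4)/(4x^2y^3) = -y/(2x)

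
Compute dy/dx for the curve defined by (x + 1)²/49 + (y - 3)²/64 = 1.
Differentiate the relation implicitly: treat y = y(x) and apply the chain rule, so every y-derivative picks up a y' = dy/dx factor.

With everything moved to the left-hand side, differentiate term by term:
  d/dx[(x + 1)^2/49] = 2x/49 + 2/49
  d/dx[(y - 3)^2/64] = y'(y - 3)/32
  d/dx[-1] = 0

Separating the contributions that come from x directly and those that come through y:
  without y':      2x/49 + 2/49
  multiplying y':  y/32 - 3/32

so (2x/49 + 2/49) + (y/32 - 3/32)·y' = 0, and therefore
  dy/dx = -(2x/49 + 2/49)/(y/32 - 3/32)
        = -(2(x + 1)/49)/((y - 3)/32) = 64(-x - 1)/(49(y - 3))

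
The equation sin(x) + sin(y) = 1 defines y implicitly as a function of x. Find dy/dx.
Apply d/dx to both sides, remembering that y depends on x. Each occurrence of y therefore brings in a y' = dy/dx via the chain rule.

With F(x, y) equal to the left-hand side minus the right, differentiate F term by term:
  d/dx[sin(x)] = cos(x)
  d/dx[sin(y)] = y'·cos(y)
  d/dx[-1] = 0
Adding these up, d/dx[F] = 0 becomes
  (cos(x)) + (cos(y))·y' = 0,
so isolating y',
  dy/dx = -(cos(x))/(cos(y)) = -cos(x)/cos(y)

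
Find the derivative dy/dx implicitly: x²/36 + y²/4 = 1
Take d/dx of both sides. Since y is implicitly a function of x, the chain rule attaches a y' = dy/dx factor whenever we differentiate through y.

Set F(x, y) = (left side) − (right side), so the curve is F = 0. Differentiating each term of F:
  d/dx[x^2/36] = x/18
  d/dx[y^2/4] = y·y'/2
  d/dx[-1] = 0

Collecting, the y'-free part is the partial derivative in x and the y' coefficient is the partial derivative in y:
  ∂F/∂x = x/18
  ∂F/∂y = y/2

so d/dx[F(x, y(x))] = ∂F/∂x + (∂F/∂y)·y' = 0. Rearranging,
  dy/dx = -(∂F/∂x)/(∂F/∂y) = -(x/18)/(y/2) = -x/(9y)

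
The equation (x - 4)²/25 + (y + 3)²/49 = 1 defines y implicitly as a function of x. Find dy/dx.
Take d/dx of both sides. Since y is implicitly a function of x, the chain rule attaches a y' = dy/dx factor whenever we differentiate through y.

Set F(x, y) = (left side) − (right side), so the curve is F = 0. Differentiating each term of F:
  d/dx[(x - 4)^2/25] = 2x/25 - 8/25
  d/dx[(y + 3)^2/49] = 2·y'(y + 3)/49
  d/dx[-1] = 0

Collecting, the y'-free part is the partial derivative in x and the y' coefficient is the partial derivative in y:
  ∂F/∂x = 2x/25 - 8/25
  ∂F/∂y = 2y/49 + 6/49

so d/dx[F(x, y(x))] = ∂F/∂x + (∂F/∂y)·y' = 0. Rearranging,
  dy/dx = -(∂F/∂x)/(∂F/∂y) = -(2x/25 - 8/25)/(2y/49 + 6/49)
        = -(2(x - 4)/25)/(2(y + 3)/49) = 49(4 - x)/(25(y + 3))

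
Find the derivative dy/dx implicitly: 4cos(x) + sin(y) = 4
Differentiate both sides with respect to x, treating y as y(x). By the chain rule, any term containing y contributes a factor of y' = dy/dx when we differentiate it.

Move every term to one side and write the relation as F(x, y) = 0. Term by term,
  d/dx[sin(y)] = y'·cos(y)
  d/dx[4cos(x)] = -4sin(x)
  d/dx[-4] = 0

The pieces without y' make up ∂F/∂x and the coefficient of y' is ∂F/∂y:
  ∂F/∂x = -4sin(x),
  ∂F/∂y = cos(y).

Since d/dx[F] = ∂F/∂x + (∂F/∂y)·y' = 0, solve for y':
  (∂F/∂y)·y' = -∂F/∂x
  dy/dx = -(∂F/∂x)/(∂F/∂y) = -(-4sin(x))/(cos(y)) = 4sin(x)/cos(y)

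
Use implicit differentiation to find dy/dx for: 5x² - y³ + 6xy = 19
Apply d/dx to both sides, remembering that y depends on x. Each occurrence of y therefore brings in a y' = dy/dx via the chain rule.

With F(x, y) equal to the left-hand side minus the right, differentiate F term by term:
  d/dx[5x^2] = 10x
  d/dx[6xy] = 6x·y' + 6y
  d/dx[-y^3] = -3y^2·y'
  d/dx[-19] = 0
Adding these up, d/dx[F] = 0 becomes
  (10x + 6y) + (6x - 3y^2)·y' = 0,
so isolating y',
  dy/dx = -(10x + 6y)/(6x - 3y^2) = 2(-5x - 3y)/(3(2x - y^2))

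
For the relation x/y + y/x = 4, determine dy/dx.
Differentiate both sides with respect to x, treating y as y(x). By the chain rule, any term containing y contributes a factor of y' = dy/dx when we differentiate it.

Move every term to one side and write the relation as F(x, y) = 0. Term by term,
  d/dx[x/y] = -x·y'/y^2 + 1/y
  d/dx[y/x] = y'/x - y/x^2
  d/dx[-4] = 0

The pieces without y' make up ∂F/∂x and the coefficient of y' is ∂F/∂y:
  ∂F/∂x = 1/y - y/x^2,
  ∂F/∂y = -x/y^2 + 1/x.

Since d/dx[F] = ∂F/∂x + (∂F/∂y)·y' = 0, solve for y':
  (∂F/∂y)·y' = -∂F/∂x
  dy/dx = -(∂F/∂x)/(∂F/∂y) = -(1/y - y/x^2)/(-x/y^2 + 1/x)
        = -((x - y)(x + y)/(x^2y))/(-(x - y)(x + y)/(xy^2)) = y/x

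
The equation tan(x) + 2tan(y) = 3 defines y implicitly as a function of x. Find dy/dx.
Take d/dx of both sides. Since y is implicitly a function of x, the chain rule attaches a y' = dy/dx factor whenever we differentiate through y.

Set F(x, y) = (left side) − (right side), so the curve is F = 0. Differentiating each term of F:
  d/dx[tan(x)] = tan(x)^2 + 1
  d/dx[2tan(y)] = 2·y'(tan(y)^2 + 1)
  d/dx[-3] = 0

Collecting, the y'-free part is the partial derivative in x and the y' coefficient is the partial derivative in y:
  ∂F/∂x = tan(x)^2 + 1
  ∂F/∂y = 2tan(y)^2 + 2

so d/dx[F(x, y(x))] = ∂F/∂x + (∂F/∂y)·y' = 0. Rearranging,
  dy/dx = -(∂F/∂x)/(∂F/∂y) = -(tan(x)^2 + 1)/(2tan(y)^2 + 2) = -cos(y)^2/(2cos(x)^2)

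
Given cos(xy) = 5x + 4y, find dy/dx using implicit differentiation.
Differentiate both sides with respect to x, treating y as y(x). By the chain rule, any term containing y contributes a factor of y' = dy/dx when we differentiate it.

Move every term to one side and write the relation as F(x, y) = 0. Term by term,
  d/dx[-5x] = -5
  d/dx[-4y] = -4·y'
  d/dx[cos(xy)] = -(x·y' + y)·sin(xy)

The pieces without y' make up ∂F/∂x and the coefficient of y' is ∂F/∂y:
  ∂F/∂x = -y·sin(xy) - 5,
  ∂F/∂y = -x·sin(xy) - 4.

Since d/dx[F] = ∂F/∂x + (∂F/∂y)·y' = 0, solve for y':
  (∂F/∂y)·y' = -∂F/∂x
  dy/dx = -(∂F/∂x)/(∂F/∂y) = -(-y·sin(xy) - 5)/(-x·sin(xy) - 4) = -(y·sin(xy) + 5)/(x·sin(xy) + 4)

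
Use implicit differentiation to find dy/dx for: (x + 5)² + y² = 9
Take d/dx of both sides. Since y is implicitly a function of x, the chain rule attaches a y' = dy/dx factor whenever we differentiate through y.

Set F(x, y) = (left side) − (right side), so the curve is F = 0. Differentiating each term of F:
  d/dx[y^2] = 2y·y'
  d/dx[(x + 5)^2] = 2x + 10
  d/dx[-9] = 0

Collecting, the y'-free part is the partial derivative in x and the y' coefficient is the partial derivative in y:
  ∂F/∂x = 2x + 10
  ∂F/∂y = 2y

so d/dx[F(x, y(x))] = ∂F/∂x + (∂F/∂y)·y' = 0. Rearranging,
  dy/dx = -(∂F/∂x)/(∂F/∂y) = -(2x + 10)/(2y) = (-x - 5)/y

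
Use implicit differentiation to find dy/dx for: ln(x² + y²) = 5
Differentiate both sides with respect to x, treating y as y(x). By the chain rule, any term containing y contributes a factor of y' = dy/dx when we differentiate it.

Move every term to one side and write the relation as F(x, y) = 0. Term by term,
  d/dx[ln(x^2 + y^2)] = (2x + 2y·y')/(x^2 + y^2)
  d/dx[-5] = 0

The pieces without y' make up ∂F/∂x and the coefficient of y' is ∂F/∂y:
  ∂F/∂x = 2x/(x^2 + y^2),
  ∂F/∂y = 2y/(x^2 + y^2).

Since d/dx[F] = ∂F/∂x + (∂F/∂y)·y' = 0, solve for y':
  (∂F/∂y)·y' = -∂F/∂x
  dy/dx = -(∂F/∂x)/(∂F/∂y) = -(2x/(x^2 + y^2))/(2y/(x^2 + y^2)) = -x/y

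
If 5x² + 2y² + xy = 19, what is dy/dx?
Apply d/dx to both sides, remembering that y depends on x. Each occurrence of y therefore brings in a y' = dy/dx via the chain rule.

With F(x, y) equal to the left-hand side minus the right, differentiate F term by term:
  d/dx[5x^2] = 10x
  d/dx[xy] = x·y' + y
  d/dx[2y^2] = 4y·y'
  d/dx[-19] = 0
Adding these up, d/dx[F] = 0 becomes
  (10x + y) + (x + 4y)·y' = 0,
so isolating y',
  dy/dx = -(10x + y)/(x + 4y) = (-10x - y)/(x + 4y)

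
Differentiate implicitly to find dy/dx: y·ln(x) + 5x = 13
Differentiate the relation implicitly: treat y = y(x) and apply the chain rule, so every y-derivative picks up a y' = dy/dx factor.

With everything moved to the left-hand side, differentiate term by term:
  d/dx[5x] = 5
  d/dx[y·ln(x)] = y'·ln(x) + y/x
  d/dx[-13] = 0

Separating the contributions that come from x directly and those that come through y:
  without y':      5 + y/x
  multiplying y':  ln(x)

so (5 + y/x) + (ln(x))·y' = 0, and therefore
  dy/dx = -(5 + y/x)/(ln(x))
        = -((5x + y)/x)/(ln(x)) = (-5x - y)/(x·ln(x))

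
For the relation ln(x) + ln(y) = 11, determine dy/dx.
Take d/dx of both sides. Since y is implicitly a function of x, the chain rule attaches a y' = dy/dx factor whenever we differentiate through y.

Set F(x, y) = (left side) − (right side), so the curve is F = 0. Differentiating each term of F:
  d/dx[ln(x)] = 1/x
  d/dx[ln(y)] = y'/y
  d/dx[-11] = 0

Collecting, the y'-free part is the partial derivative in x and the y' coefficient is the partial derivative in y:
  ∂F/∂x = 1/x
  ∂F/∂y = 1/y

so d/dx[F(x, y(x))] = ∂F/∂x + (∂F/∂y)·y' = 0. Rearranging,
  dy/dx = -(∂F/∂x)/(∂F/∂y) = -(1/x)/(1/y) = -y/x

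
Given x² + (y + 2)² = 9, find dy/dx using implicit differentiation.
Differentiate both sides with respect to x, treating y as y(x). By the chain rule, any term containing y contributes a factor of y' = dy/dx when we differentiate it.

Move every term to one side and write the relation as F(x, y) = 0. Term by term,
  d/dx[x^2] = 2x
  d/dx[(y + 2)^2] = 2·y'(y + 2)
  d/dx[-9] = 0

The pieces without y' make up ∂F/∂x and the coefficient of y' is ∂F/∂y:
  ∂F/∂x = 2x,
  ∂F/∂y = 2y + 4.

Since d/dx[F] = ∂F/∂x + (∂F/∂y)·y' = 0, solve for y':
  (∂F/∂y)·y' = -∂F/∂x
  dy/dx = -(∂F/∂x)/(∂F/∂y) = -(2x)/(2y + 4) = -x/(y + 2)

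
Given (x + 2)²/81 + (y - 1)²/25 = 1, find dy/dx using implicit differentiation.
Differentiate the relation implicitly: treat y = y(x) and apply the chain rule, so every y-derivative picks up a y' = dy/dx factor.

With everything moved to the left-hand side, differentiate term by term:
  d/dx[(x + 2)^2/81] = 2x/81 + 4/81
  d/dx[(y - 1)^2/25] = 2·y'(y - 1)/25
  d/dx[-1] = 0

Separating the contributions that come from x directly and those that come through y:
  without y':      2x/81 + 4/81
  multiplying y':  2y/25 - 2/25

so (2x/81 + 4/81) + (2y/25 - 2/25)·y' = 0, and therefore
  dy/dx = -(2x/81 + 4/81)/(2y/25 - 2/25)
        = -(2(x + 2)/81)/(2(y - 1)/25) = 25(-x - 2)/(81(y - 1))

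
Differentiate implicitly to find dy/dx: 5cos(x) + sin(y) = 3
Differentiate the relation implicitly: treat y = y(x) and apply the chain rule, so every y-derivative picks up a y' = dy/dx factor.

With everything moved to the left-hand side, differentiate term by term:
  d/dx[sin(y)] = y'·cos(y)
  d/dx[5cos(x)] = -5sin(x)
  d/dx[-3] = 0

Separating the contributions that come from x directly and those that come through y:
  without y':      -5sin(x)
  multiplying y':  cos(y)

so (-5sin(x)) + (cos(y))·y' = 0, and therefore
  dy/dx = -(-5sin(x))/(cos(y)) = 5sin(x)/cos(y)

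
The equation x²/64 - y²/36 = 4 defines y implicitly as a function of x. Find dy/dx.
Take d/dx of both sides. Since y is implicitly a function of x, the chain rule attaches a y' = dy/dx factor whenever we differentiate through y.

Set F(x, y) = (left side) − (right side), so the curve is F = 0. Differentiating each term of F:
  d/dx[x^2/64] = x/32
  d/dx[-y^2/36] = -y·y'/18
  d/dx[-4] = 0

Collecting, the y'-free part is the partial derivative in x and the y' coefficient is the partial derivative in y:
  ∂F/∂x = x/32
  ∂F/∂y = -y/18

so d/dx[F(x, y(x))] = ∂F/∂x + (∂F/∂y)·y' = 0. Rearranging,
  dy/dx = -(∂F/∂x)/(∂F/∂y) = -(x/32)/(-y/18) = 9x/(16y)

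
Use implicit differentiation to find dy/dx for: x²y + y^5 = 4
Differentiate both sides with respect to x, treating y as y(x). By the chain rule, any term containing y contributes a factor of y' = dy/dx when we differentiate it.

Move every term to one side and write the relation as F(x, y) = 0. Term by term,
  d/dx[x^2y] = x^2·y' + 2xy
  d/dx[y^5] = 5y^4·y'
  d/dx[-4] = 0

The pieces without y' make up ∂F/∂x and the coefficient of y' is ∂F/∂y:
  ∂F/∂x = 2xy,
  ∂F/∂y = x^2 + 5y^4.

Since d/dx[F] = ∂F/∂x + (∂F/∂y)·y' = 0, solve for y':
  (∂F/∂y)·y' = -∂F/∂x
  dy/dx = -(∂F/∂x)/(∂F/∂y) = -(2xy)/(x^2 + 5y^4) = -2xy/(x^2 + 5y^4)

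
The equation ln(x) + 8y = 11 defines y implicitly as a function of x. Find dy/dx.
Take d/dx of both sides. Since y is implicitly a function of x, the chain rule attaches a y' = dy/dx factor whenever we differentiate through y.

Set F(x, y) = (left side) − (right side), so the curve is F = 0. Differentiating each term of F:
  d/dx[8y] = 8·y'
  d/dx[ln(x)] = 1/x
  d/dx[-11] = 0

Collecting, the y'-free part is the partial derivative in x and the y' coefficient is the partial derivative in y:
  ∂F/∂x = 1/x
  ∂F/∂y = 8

so d/dx[F(x, y(x))] = ∂F/∂x + (∂F/∂y)·y' = 0. Rearranging,
  dy/dx = -(∂F/∂x)/(∂F/∂y) = -(1/x)/(8) = -1/(8x)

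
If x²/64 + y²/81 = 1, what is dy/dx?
Apply d/dx to both sides, remembering that y depends on x. Each occurrence of y therefore brings in a y' = dy/dx via the chain rule.

With F(x, y) equal to the left-hand side minus the right, differentiate F term by term:
  d/dx[x^2/64] = x/32
  d/dx[y^2/81] = 2y·y'/81
  d/dx[-1] = 0
Adding these up, d/dx[F] = 0 becomes
  (x/32) + (2y/81)·y' = 0,
so isolating y',
  dy/dx = -(x/32)/(2y/81) = -81x/(64y)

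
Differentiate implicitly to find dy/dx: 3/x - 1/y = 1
Differentiate both sides with respect to x, treating y as y(x). By the chain rule, any term containing y contributes a factor of y' = dy/dx when we differentiate it.

Move every term to one side and write the relation as F(x, y) = 0. Term by term,
  d/dx[-1/y] = y'/y^2
  d/dx[3/x] = -3/x^2
  d/dx[-1] = 0

The pieces without y' make up ∂F/∂x and the coefficient of y' is ∂F/∂y:
  ∂F/∂x = -3/x^2,
  ∂F/∂y = y^(-2).

Since d/dx[F] = ∂F/∂x + (∂F/∂y)·y' = 0, solve for y':
  (∂F/∂y)·y' = -∂F/∂x
  dy/dx = -(∂F/∂x)/(∂F/∂y) = -(-3/x^2)/(y^(-2)) = 3y^2/x^2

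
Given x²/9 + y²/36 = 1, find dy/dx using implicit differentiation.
Take d/dx of both sides. Since y is implicitly a function of x, the chain rule attaches a y' = dy/dx factor whenever we differentiate through y.

Set F(x, y) = (left side) − (right side), so the curve is F = 0. Differentiating each term of F:
  d/dx[x^2/9] = 2x/9
  d/dx[y^2/36] = y·y'/18
  d/dx[-1] = 0

Collecting, the y'-free part is the partial derivative in x and the y' coefficient is the partial derivative in y:
  ∂F/∂x = 2x/9
  ∂F/∂y = y/18

so d/dx[F(x, y(x))] = ∂F/∂x + (∂F/∂y)·y' = 0. Rearranging,
  dy/dx = -(∂F/∂x)/(∂F/∂y) = -(2x/9)/(y/18) = -4x/y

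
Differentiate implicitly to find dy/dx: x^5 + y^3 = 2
Take d/dx of both sides. Since y is implicitly a function of x, the chain rule attaches a y' = dy/dx factor whenever we differentiate through y.

Set F(x, y) = (left side) − (right side), so the curve is F = 0. Differentiating each term of F:
  d/dx[x^5] = 5x^4
  d/dx[y^3] = 3y^2·y'
  d/dx[-2] = 0

Collecting, the y'-free part is the partial derivative in x and the y' coefficient is the partial derivative in y:
  ∂F/∂x = 5x^4
  ∂F/∂y = 3y^2

so d/dx[F(x, y(x))] = ∂F/∂x + (∂F/∂y)·y' = 0. Rearranging,
  dy/dx = -(∂F/∂x)/(∂F/∂y) = -(5x^4)/(3y^2) = -5x^4/(3y^2)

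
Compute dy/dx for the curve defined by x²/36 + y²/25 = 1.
Differentiate both sides with respect to x, treating y as y(x). By the chain rule, any term containing y contributes a factor of y' = dy/dx when we differentiate it.

Move every term to one side and write the relation as F(x, y) = 0. Term by term,
  d/dx[x^2/36] = x/18
  d/dx[y^2/25] = 2y·y'/25
  d/dx[-1] = 0

The pieces without y' make up ∂F/∂x and the coefficient of y' is ∂F/∂y:
  ∂F/∂x = x/18,
  ∂F/∂y = 2y/25.

Since d/dx[F] = ∂F/∂x + (∂F/∂y)·y' = 0, solve for y':
  (∂F/∂y)·y' = -∂F/∂x
  dy/dx = -(∂F/∂x)/(∂F/∂y) = -(x/18)/(2y/25) = -25x/(36y)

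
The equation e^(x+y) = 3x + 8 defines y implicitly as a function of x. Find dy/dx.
Take d/dx of both sides. Since y is implicitly a function of x, the chain rule attaches a y' = dy/dx factor whenever we differentiate through y.

Set F(x, y) = (left side) − (right side), so the curve is F = 0. Differentiating each term of F:
  d/dx[-3x] = -3
  d/dx[e^(x + y)] = (y' + 1)·e^(x + y)
  d/dx[-8] = 0

Collecting, the y'-free part is the partial derivative in x and the y' coefficient is the partial derivative in y:
  ∂F/∂x = e^(x + y) - 3
  ∂F/∂y = e^(x + y)

so d/dx[F(x, y(x))] = ∂F/∂x + (∂F/∂y)·y' = 0. Rearranging,
  dy/dx = -(∂F/∂x)/(∂F/∂y) = -(e^(x + y) - 3)/(e^(x + y)) = 3e^(-x - y) - 1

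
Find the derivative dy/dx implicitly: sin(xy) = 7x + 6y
Apply d/dx to both sides, remembering that y depends on x. Each occurrence of y therefore brings in a y' = dy/dx via the chain rule.

With F(x, y) equal to the left-hand side minus the right, differentiate F term by term:
  d/dx[-7x] = -7
  d/dx[-6y] = -6·y'
  d/dx[sin(xy)] = (x·y' + y)·cos(xy)
Adding these up, d/dx[F] = 0 becomes
  (y·cos(xy) - 7) + (x·cos(xy) - 6)·y' = 0,
so isolating y',
  dy/dx = -(y·cos(xy) - 7)/(x·cos(xy) - 6) = (-y·cos(xy) + 7)/(x·cos(xy) - 6)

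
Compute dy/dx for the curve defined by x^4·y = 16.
Take d/dx of both sides. Since y is implicitly a function of x, the chain rule attaches a y' = dy/dx factor whenever we differentiate through y.

Set F(x, y) = (left side) − (right side), so the curve is F = 0. Differentiating each term of F:
  d/dx[x^4y] = x^4·y' + 4x^3y
  d/dx[-16] = 0

Collecting, the y'-free part is the partial derivative in x and the y' coefficient is the partial derivative in y:
  ∂F/∂x = 4x^3y
  ∂F/∂y = x^4

so d/dx[F(x, y(x))] = ∂F/∂x + (∂F/∂y)·y' = 0. Rearranging,
  dy/dx = -(∂F/∂x)/(∂F/∂y) = -(4x^3y)/(x^4) = -4y/x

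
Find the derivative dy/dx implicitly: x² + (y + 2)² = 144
Differentiate both sides with respect to x, treating y as y(x). By the chain rule, any term containing y contributes a factor of y' = dy/dx when we differentiate it.

Move every term to one side and write the relation as F(x, y) = 0. Term by term,
  d/dx[x^2] = 2x
  d/dx[(y + 2)^2] = 2·y'(y + 2)
  d/dx[-144] = 0

The pieces without y' make up ∂F/∂x and the coefficient of y' is ∂F/∂y:
  ∂F/∂x = 2x,
  ∂F/∂y = 2y + 4.

Since d/dx[F] = ∂F/∂x + (∂F/∂y)·y' = 0, solve for y':
  (∂F/∂y)·y' = -∂F/∂x
  dy/dx = -(∂F/∂x)/(∂F/∂y) = -(2x)/(2y + 4) = -x/(y + 2)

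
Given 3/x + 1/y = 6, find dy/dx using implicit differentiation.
Apply d/dx to both sides, remembering that y depends on x. Each occurrence of y therefore brings in a y' = dy/dx via the chain rule.

With F(x, y) equal to the left-hand side minus the right, differentiate F term by term:
  d/dx[1/y] = -y'/y^2
  d/dx[3/x] = -3/x^2
  d/dx[-6] = 0
Adding these up, d/dx[F] = 0 becomes
  (-3/x^2) + (-1/y^2)·y' = 0,
so isolating y',
  dy/dx = -(-3/x^2)/(-1/y^2) = -3y^2/x^2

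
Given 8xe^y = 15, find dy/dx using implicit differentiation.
Apply d/dx to both sides, remembering that y depends on x. Each occurrence of y therefore brings in a y' = dy/dx via the chain rule.

With F(x, y) equal to the left-hand side minus the right, differentiate F term by term:
  d/dx[8x·e^(y)] = 8x·y'·e^(y) + 8e^(y)
  d/dx[-15] = 0
Adding these up, d/dx[F] = 0 becomes
  (8e^(y)) + (8x·e^(y))·y' = 0,
so isolating y',
  dy/dx = -(8e^(y))/(8x·e^(y)) = -1/x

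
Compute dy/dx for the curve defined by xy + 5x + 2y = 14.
Differentiate the relation implicitly: treat y = y(x) and apply the chain rule, so every y-derivative picks up a y' = dy/dx factor.

With everything moved to the left-hand side, differentiate term by term:
  d/dx[xy] = x·y' + y
  d/dx[5x] = 5
  d/dx[2y] = 2·y'
  d/dx[-14] = 0

Separating the contributions that come from x directly and those that come through y:
  without y':      y + 5
  multiplying y':  x + 2

so (y + 5) + (x + 2)·y' = 0, and therefore
  dy/dx = -(y + 5)/(x + 2) = (-y - 5)/(x + 2)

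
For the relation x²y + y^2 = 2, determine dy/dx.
Apply d/dx to both sides, remembering that y depends on x. Each occurrence of y therefore brings in a y' = dy/dx via the chain rule.

With F(x, y) equal to the left-hand side minus the right, differentiate F term by term:
  d/dx[x^2y] = x^2·y' + 2xy
  d/dx[y^2] = 2y·y'
  d/dx[-2] = 0
Adding these up, d/dx[F] = 0 becomes
  (2xy) + (x^2 + 2y)·y' = 0,
so isolating y',
  dy/dx = -(2xy)/(x^2 + 2y) = -2xy/(x^2 + 2y)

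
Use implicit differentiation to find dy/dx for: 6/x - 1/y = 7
Apply d/dx to both sides, remembering that y depends on x. Each occurrence of y therefore brings in a y' = dy/dx via the chain rule.

With F(x, y) equal to the left-hand side minus the right, differentiate F term by term:
  d/dx[-1/y] = y'/y^2
  d/dx[6/x] = -6/x^2
  d/dx[-7] = 0
Adding these up, d/dx[F] = 0 becomes
  (-6/x^2) + (y^(-2))·y' = 0,
so isolating y',
  dy/dx = -(-6/x^2)/(y^(-2)) = 6y^2/x^2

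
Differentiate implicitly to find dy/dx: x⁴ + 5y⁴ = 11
Apply d/dx to both sides, remembering that y depends on x. Each occurrence of y therefore brings in a y' = dy/dx via the chain rule.

With F(x, y) equal to the left-hand side minus the right, differentiate F term by term:
  d/dx[x^4] = 4x^3
  d/dx[5y^4] = 20y^3·y'
  d/dx[-11] = 0
Adding these up, d/dx[F] = 0 becomes
  (4x^3) + (20y^3)·y' = 0,
so isolating y',
  dy/dx = -(4x^3)/(20y^3) = -x^3/(5y^3)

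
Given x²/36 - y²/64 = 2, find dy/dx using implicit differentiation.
Apply d/dx to both sides, remembering that y depends on x. Each occurrence of y therefore brings in a y' = dy/dx via the chain rule.

With F(x, y) equal to the left-hand side minus the right, differentiate F term by term:
  d/dx[x^2/36] = x/18
  d/dx[-y^2/64] = -y·y'/32
  d/dx[-2] = 0
Adding these up, d/dx[F] = 0 becomes
  (x/18) + (-y/32)·y' = 0,
so isolating y',
  dy/dx = -(x/18)/(-y/32) = 16x/(9y)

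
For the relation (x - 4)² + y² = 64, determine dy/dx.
Differentiate the relation implicitly: treat y = y(x) and apply the chain rule, so every y-derivative picks up a y' = dy/dx factor.

With everything moved to the left-hand side, differentiate term by term:
  d/dx[y^2] = 2y·y'
  d/dx[(x - 4)^2] = 2x - 8
  d/dx[-64] = 0

Separating the contributions that come from x directly and those that come through y:
  without y':      2x - 8
  multiplying y':  2y

so (2x - 8) + (2y)·y' = 0, and therefore
  dy/dx = -(2x - 8)/(2y) = (4 - x)/y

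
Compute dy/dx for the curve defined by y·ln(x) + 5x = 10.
Differentiate both sides with respect to x, treating y as y(x). By the chain rule, any term containing y contributes a factor of y' = dy/dx when we differentiate it.

Move every term to one side and write the relation as F(x, y) = 0. Term by term,
  d/dx[5x] = 5
  d/dx[y·ln(x)] = y'·ln(x) + y/x
  d/dx[-10] = 0

The pieces without y' make up ∂F/∂x and the coefficient of y' is ∂F/∂y:
  ∂F/∂x = 5 + y/x,
  ∂F/∂y = ln(x).

Since d/dx[F] = ∂F/∂x + (∂F/∂y)·y' = 0, solve for y':
  (∂F/∂y)·y' = -∂F/∂x
  dy/dx = -(∂F/∂x)/(∂F/∂y) = -(5 + y/x)/(ln(x))
        = -((5x + y)/x)/(ln(x)) = (-5x - y)/(x·ln(x))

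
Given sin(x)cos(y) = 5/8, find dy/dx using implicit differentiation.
Take d/dx of both sides. Since y is implicitly a function of x, the chain rule attaches a y' = dy/dx factor whenever we differentiate through y.

Set F(x, y) = (left side) − (right side), so the curve is F = 0. Differentiating each term of F:
  d/dx[sin(x)·cos(y)] = -y'·sin(x)·sin(y) + cos(x)·cos(y)
  d/dx[-5/8] = 0

Collecting, the y'-free part is the partial derivative in x and the y' coefficient is the partial derivative in y:
  ∂F/∂x = cos(x)·cos(y)
  ∂F/∂y = -sin(x)·sin(y)

so d/dx[F(x, y(x))] = ∂F/∂x + (∂F/∂y)·y' = 0. Rearranging,
  dy/dx = -(∂F/∂x)/(∂F/∂y) = -(cos(x)·cos(y))/(-sin(x)·sin(y)) = 1/(tan(x)·tan(y))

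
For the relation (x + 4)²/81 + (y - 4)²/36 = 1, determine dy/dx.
Apply d/dx to both sides, remembering that y depends on x. Each occurrence of y therefore brings in a y' = dy/dx via the chain rule.

With F(x, y) equal to the left-hand side minus the right, differentiate F term by term:
  d/dx[(x + 4)^2/81] = 2x/81 + 8/81
  d/dx[(y - 4)^2/36] = y'(y - 4)/18
  d/dx[-1] = 0
Adding these up, d/dx[F] = 0 becomes
  (2x/81 + 8/81) + (y/18 - 2/9)·y' = 0,
so isolating y',
  dy/dx = -(2x/81 + 8/81)/(y/18 - 2/9)
        = -(2(x + 4)/81)/((y - 4)/18) = 4(-x - 4)/(9(y - 4))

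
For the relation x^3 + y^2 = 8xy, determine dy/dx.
Take d/dx of both sides. Since y is implicitly a function of x, the chain rule attaches a y' = dy/dx factor whenever we differentiate through y.

Set F(x, y) = (left side) − (right side), so the curve is F = 0. Differentiating each term of F:
  d/dx[x^3] = 3x^2
  d/dx[-8xy] = -8x·y' - 8y
  d/dx[y^2] = 2y·y'

Collecting, the y'-free part is the partial derivative in x and the y' coefficient is the partial derivative in y:
  ∂F/∂x = 3x^2 - 8y
  ∂F/∂y = -8x + 2y

so d/dx[F(x, y(x))] = ∂F/∂x + (∂F/∂y)·y' = 0. Rearranging,
  dy/dx = -(∂F/∂x)/(∂F/∂y) = -(3x^2 - 8y)/(-8x + 2y) = (3x^2 - 8y)/(2(4x - y))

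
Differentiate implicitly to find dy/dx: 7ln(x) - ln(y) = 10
Differentiate the relation implicitly: treat y = y(x) and apply the chain rule, so every y-derivative picks up a y' = dy/dx factor.

With everything moved to the left-hand side, differentiate term by term:
  d/dx[7ln(x)] = 7/x
  d/dx[-ln(y)] = -y'/y
  d/dx[-10] = 0

Separating the contributions that come from x directly and those that come through y:
  without y':      7/x
  multiplying y':  -1/y

so (7/x) + (-1/y)·y' = 0, and therefore
  dy/dx = -(7/x)/(-1/y) = 7y/x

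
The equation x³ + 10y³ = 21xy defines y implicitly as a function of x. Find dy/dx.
Take d/dx of both sides. Since y is implicitly a function of x, the chain rule attaches a y' = dy/dx factor whenever we differentiate through y.

Set F(x, y) = (left side) − (right side), so the curve is F = 0. Differentiating each term of F:
  d/dx[x^3] = 3x^2
  d/dx[-21xy] = -21x·y' - 21y
  d/dx[10y^3] = 30y^2·y'

Collecting, the y'-free part is the partial derivative in x and the y' coefficient is the partial derivative in y:
  ∂F/∂x = 3x^2 - 21y
  ∂F/∂y = -21x + 30y^2

so d/dx[F(x, y(x))] = ∂F/∂x + (∂F/∂y)·y' = 0. Rearranging,
  dy/dx = -(∂F/∂x)/(∂F/∂y) = -(3x^2 - 21y)/(-21x + 30y^2) = (x^2 - 7y)/(7x - 10y^2)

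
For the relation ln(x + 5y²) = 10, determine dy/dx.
Apply d/dx to both sides, remembering that y depends on x. Each occurrence of y therefore brings in a y' = dy/dx via the chain rule.

With F(x, y) equal to the left-hand side minus the right, differentiate F term by term:
  d/dx[ln(x + 5y^2)] = (10y·y' + 1)/(x + 5y^2)
  d/dx[-10] = 0
Adding these up, d/dx[F] = 0 becomes
  (1/(x + 5y^2)) + (10y/(x + 5y^2))·y' = 0,
so isolating y',
  dy/dx = -(1/(x + 5y^2))/(10y/(x + 5y^2)) = -1/(10y)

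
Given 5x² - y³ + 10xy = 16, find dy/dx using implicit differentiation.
Differentiate both sides with respect to x, treating y as y(x). By the chain rule, any term containing y contributes a factor of y' = dy/dx when we differentiate it.

Move every term to one side and write the relation as F(x, y) = 0. Term by term,
  d/dx[5x^2] = 10x
  d/dx[10xy] = 10x·y' + 10y
  d/dx[-y^3] = -3y^2·y'
  d/dx[-16] = 0

The pieces without y' make up ∂F/∂x and the coefficient of y' is ∂F/∂y:
  ∂F/∂x = 10x + 10y,
  ∂F/∂y = 10x - 3y^2.

Since d/dx[F] = ∂F/∂x + (∂F/∂y)·y' = 0, solve for y':
  (∂F/∂y)·y' = -∂F/∂x
  dy/dx = -(∂F/∂x)/(∂F/∂y) = -(10x + 10y)/(10x - 3y^2) = 10(-x - y)/(10x - 3y^2)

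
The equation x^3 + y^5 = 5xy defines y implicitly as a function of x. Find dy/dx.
Differentiate the relation implicitly: treat y = y(x) and apply the chain rule, so every y-derivative picks up a y' = dy/dx factor.

With everything moved to the left-hand side, differentiate term by term:
  d/dx[x^3] = 3x^2
  d/dx[-5xy] = -5x·y' - 5y
  d/dx[y^5] = 5y^4·y'

Separating the contributions that come from x directly and those that come through y:
  without y':      3x^2 - 5y
  multiplying y':  -5x + 5y^4

so (3x^2 - 5y) + (-5x + 5y^4)·y' = 0, and therefore
  dy/dx = -(3x^2 - 5y)/(-5x + 5y^4) = (3x^2/5 - y)/(x - y^4)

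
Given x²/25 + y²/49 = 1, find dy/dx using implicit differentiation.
Apply d/dx to both sides, remembering that y depends on x. Each occurrence of y therefore brings in a y' = dy/dx via the chain rule.

With F(x, y) equal to the left-hand side minus the right, differentiate F term by term:
  d/dx[x^2/25] = 2x/25
  d/dx[y^2/49] = 2y·y'/49
  d/dx[-1] = 0
Adding these up, d/dx[F] = 0 becomes
  (2x/25) + (2y/49)·y' = 0,
so isolating y',
  dy/dx = -(2x/25)/(2y/49) = -49x/(25y)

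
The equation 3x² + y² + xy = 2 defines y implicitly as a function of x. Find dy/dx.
Differentiate both sides with respect to x, treating y as y(x). By the chain rule, any term containing y contributes a factor of y' = dy/dx when we differentiate it.

Move every term to one side and write the relation as F(x, y) = 0. Term by term,
  d/dx[3x^2] = 6x
  d/dx[xy] = x·y' + y
  d/dx[y^2] = 2y·y'
  d/dx[-2] = 0

The pieces without y' make up ∂F/∂x and the coefficient of y' is ∂F/∂y:
  ∂F/∂x = 6x + y,
  ∂F/∂y = x + 2y.

Since d/dx[F] = ∂F/∂x + (∂F/∂y)·y' = 0, solve for y':
  (∂F/∂y)·y' = -∂F/∂x
  dy/dx = -(∂F/∂x)/(∂F/∂y) = -(6x + y)/(x + 2y) = (-6x - y)/(x + 2y)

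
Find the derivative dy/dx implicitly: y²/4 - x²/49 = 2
Apply d/dx to both sides, remembering that y depends on x. Each occurrence of y therefore brings in a y' = dy/dx via the chain rule.

With F(x, y) equal to the left-hand side minus the right, differentiate F term by term:
  d/dx[-x^2/49] = -2x/49
  d/dx[y^2/4] = y·y'/2
  d/dx[-2] = 0
Adding these up, d/dx[F] = 0 becomes
  (-2x/49) + (y/2)·y' = 0,
so isolating y',
  dy/dx = -(-2x/49)/(y/2) = 4x/(49y)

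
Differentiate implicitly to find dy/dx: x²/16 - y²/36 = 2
Differentiate both sides with respect to x, treating y as y(x). By the chain rule, any term containing y contributes a factor of y' = dy/dx when we differentiate it.

Move every term to one side and write the relation as F(x, y) = 0. Term by term,
  d/dx[x^2/16] = x/8
  d/dx[-y^2/36] = -y·y'/18
  d/dx[-2] = 0

The pieces without y' make up ∂F/∂x and the coefficient of y' is ∂F/∂y:
  ∂F/∂x = x/8,
  ∂F/∂y = -y/18.

Since d/dx[F] = ∂F/∂x + (∂F/∂y)·y' = 0, solve for y':
  (∂F/∂y)·y' = -∂F/∂x
  dy/dx = -(∂F/∂x)/(∂F/∂y) = -(x/8)/(-y/18) = 9x/(4y)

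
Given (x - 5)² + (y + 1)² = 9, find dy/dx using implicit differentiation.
Take d/dx of both sides. Since y is implicitly a function of x, the chain rule attaches a y' = dy/dx factor whenever we differentiate through y.

Set F(x, y) = (left side) − (right side), so the curve is F = 0. Differentiating each term of F:
  d/dx[(x - 5)^2] = 2x - 10
  d/dx[(y + 1)^2] = 2·y'(y + 1)
  d/dx[-9] = 0

Collecting, the y'-free part is the partial derivative in x and the y' coefficient is the partial derivative in y:
  ∂F/∂x = 2x - 10
  ∂F/∂y = 2y + 2

so d/dx[F(x, y(x))] = ∂F/∂x + (∂F/∂y)·y' = 0. Rearranging,
  dy/dx = -(∂F/∂x)/(∂F/∂y) = -(2x - 10)/(2y + 2) = (5 - x)/(y + 1)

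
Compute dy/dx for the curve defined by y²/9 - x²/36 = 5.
Take d/dx of both sides. Since y is implicitly a function of x, the chain rule attaches a y' = dy/dx factor whenever we differentiate through y.

Set F(x, y) = (left side) − (right side), so the curve is F = 0. Differentiating each term of F:
  d/dx[-x^2/36] = -x/18
  d/dx[y^2/9] = 2y·y'/9
  d/dx[-5] = 0

Collecting, the y'-free part is the partial derivative in x and the y' coefficient is the partial derivative in y:
  ∂F/∂x = -x/18
  ∂F/∂y = 2y/9

so d/dx[F(x, y(x))] = ∂F/∂x + (∂F/∂y)·y' = 0. Rearranging,
  dy/dx = -(∂F/∂x)/(∂F/∂y) = -(-x/18)/(2y/9) = x/(4y)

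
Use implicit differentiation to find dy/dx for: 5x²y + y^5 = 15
Differentiate both sides with respect to x, treating y as y(x). By the chain rule, any term containing y contributes a factor of y' = dy/dx when we differentiate it.

Move every term to one side and write the relation as F(x, y) = 0. Term by term,
  d/dx[5x^2y] = 5x^2·y' + 10xy
  d/dx[y^5] = 5y^4·y'
  d/dx[-15] = 0

The pieces without y' make up ∂F/∂x and the coefficient of y' is ∂F/∂y:
  ∂F/∂x = 10xy,
  ∂F/∂y = 5x^2 + 5y^4.

Since d/dx[F] = ∂F/∂x + (∂F/∂y)·y' = 0, solve for y':
  (∂F/∂y)·y' = -∂F/∂x
  dy/dx = -(∂F/∂x)/(∂F/∂y) = -(10xy)/(5x^2 + 5y^4) = -2xy/(x^2 + y^4)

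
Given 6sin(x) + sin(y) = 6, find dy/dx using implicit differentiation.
Differentiate the relation implicitly: treat y = y(x) and apply the chain rule, so every y-derivative picks up a y' = dy/dx factor.

With everything moved to the left-hand side, differentiate term by term:
  d/dx[6sin(x)] = 6cos(x)
  d/dx[sin(y)] = y'·cos(y)
  d/dx[-6] = 0

Separating the contributions that come from x directly and those that come through y:
  without y':      6cos(x)
  multiplying y':  cos(y)

so (6cos(x)) + (cos(y))·y' = 0, and therefore
  dy/dx = -(6cos(x))/(cos(y)) = -6cos(x)/cos(y)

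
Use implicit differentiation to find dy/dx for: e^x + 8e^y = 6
Differentiate both sides with respect to x, treating y as y(x). By the chain rule, any term containing y contributes a factor of y' = dy/dx when we differentiate it.

Move every term to one side and write the relation as F(x, y) = 0. Term by term,
  d/dx[e^(x)] = e^(x)
  d/dx[8e^(y)] = 8·y'·e^(y)
  d/dx[-6] = 0

The pieces without y' make up ∂F/∂x and the coefficient of y' is ∂F/∂y:
  ∂F/∂x = e^(x),
  ∂F/∂y = 8e^(y).

Since d/dx[F] = ∂F/∂x + (∂F/∂y)·y' = 0, solve for y':
  (∂F/∂y)·y' = -∂F/∂x
  dy/dx = -(∂F/∂x)/(∂F/∂y) = -(e^(x))/(8e^(y)) = -e^(x - y)/8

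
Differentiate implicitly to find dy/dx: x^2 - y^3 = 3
Differentiate both sides with respect to x, treating y as y(x). By the chain rule, any term containing y contributes a factor of y' = dy/dx when we differentiate it.

Move every term to one side and write the relation as F(x, y) = 0. Term by term,
  d/dx[x^2] = 2x
  d/dx[-y^3] = -3y^2·y'
  d/dx[-3] = 0

The pieces without y' make up ∂F/∂x and the coefficient of y' is ∂F/∂y:
  ∂F/∂x = 2x,
  ∂F/∂y = -3y^2.

Since d/dx[F] = ∂F/∂x + (∂F/∂y)·y' = 0, solve for y':
  (∂F/∂y)·y' = -∂F/∂x
  dy/dx = -(∂F/∂x)/(∂F/∂y) = -(2x)/(-3y^2) = 2x/(3y^2)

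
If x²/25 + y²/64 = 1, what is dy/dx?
Differentiate both sides with respect to x, treating y as y(x). By the chain rule, any term containing y contributes a factor of y' = dy/dx when we differentiate it.

Move every term to one side and write the relation as F(x, y) = 0. Term by term,
  d/dx[x^2/25] = 2x/25
  d/dx[y^2/64] = y·y'/32
  d/dx[-1] = 0

The pieces without y' make up ∂F/∂x and the coefficient of y' is ∂F/∂y:
  ∂F/∂x = 2x/25,
  ∂F/∂y = y/32.

Since d/dx[F] = ∂F/∂x + (∂F/∂y)·y' = 0, solve for y':
  (∂F/∂y)·y' = -∂F/∂x
  dy/dx = -(∂F/∂x)/(∂F/∂y) = -(2x/25)/(y/32) = -64x/(25y)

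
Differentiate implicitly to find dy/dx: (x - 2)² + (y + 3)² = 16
Apply d/dx to both sides, remembering that y depends on x. Each occurrence of y therefore brings in a y' = dy/dx via the chain rule.

With F(x, y) equal to the left-hand side minus the right, differentiate F term by term:
  d/dx[(x - 2)^2] = 2x - 4
  d/dx[(y + 3)^2] = 2·y'(y + 3)
  d/dx[-16] = 0
Adding these up, d/dx[F] = 0 becomes
  (2x - 4) + (2y + 6)·y' = 0,
so isolating y',
  dy/dx = -(2x - 4)/(2y + 6) = (2 - x)/(y + 3)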